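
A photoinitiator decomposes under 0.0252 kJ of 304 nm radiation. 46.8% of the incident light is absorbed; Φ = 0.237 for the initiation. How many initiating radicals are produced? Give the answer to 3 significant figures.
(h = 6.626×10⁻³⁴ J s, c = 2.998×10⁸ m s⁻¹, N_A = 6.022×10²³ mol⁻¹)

Photon energy at 304 nm: hc/λ = (6.626×10⁻³⁴)(2.998×10⁸)/(304×10⁻⁹) = 6.534×10⁻¹⁹ J.
Incident energy: 0.0252 kJ = 25.2 J.
Photons incident: 25.2 / 6.534×10⁻¹⁹ = 3.857×10¹⁹, i.e. 3.857×10¹⁹/6.022×10²³ = 6.405×10⁻⁵ mol.
Photons absorbed: 0.468 × 6.405×10⁻⁵ = 2.998×10⁻⁵ mol.
Product: Φ × n_abs = 0.237 × 2.998×10⁻⁵ = 7.105×10⁻⁶ mol.
As a count: 7.105×10⁻⁶ × 6.022×10²³ = 4.28×10¹⁸.

4.28×10¹⁸ initiating radicals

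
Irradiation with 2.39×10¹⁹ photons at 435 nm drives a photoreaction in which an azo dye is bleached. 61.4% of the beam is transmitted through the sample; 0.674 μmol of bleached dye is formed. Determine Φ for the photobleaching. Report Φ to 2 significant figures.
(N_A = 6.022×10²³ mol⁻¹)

Φ = 0.044

Product: 0.674 μmol = 6.74×10⁻⁷ mol.
Moles of photons: 2.39×10¹⁹ / 6.022×10²³ = 3.969×10⁻⁵ mol.
Fraction absorbed: 1 − 61.4/100 = 0.3860.
Photons absorbed: 0.3860 × 3.969×10⁻⁵ = 1.532×10⁻⁵ mol.
Φ = 6.74×10⁻⁷ mol / 1.532×10⁻⁵ mol photons = 0.044.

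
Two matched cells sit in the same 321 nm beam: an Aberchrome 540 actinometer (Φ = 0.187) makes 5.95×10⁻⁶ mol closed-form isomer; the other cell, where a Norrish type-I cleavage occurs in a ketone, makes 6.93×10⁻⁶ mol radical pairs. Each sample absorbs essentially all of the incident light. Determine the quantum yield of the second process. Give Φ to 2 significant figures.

Photons absorbed by the actinometer: 5.95×10⁻⁶ / 0.187 = 3.182×10⁻⁵ mol.
Φ(unknown) = 6.93×10⁻⁶ / 3.182×10⁻⁵ = 0.22.

Φ = 0.22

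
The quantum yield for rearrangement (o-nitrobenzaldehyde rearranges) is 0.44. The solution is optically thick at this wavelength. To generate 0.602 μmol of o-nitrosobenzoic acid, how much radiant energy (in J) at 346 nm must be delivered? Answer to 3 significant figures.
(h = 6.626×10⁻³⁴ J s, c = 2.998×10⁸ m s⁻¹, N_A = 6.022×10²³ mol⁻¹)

0.473 J

Product: 0.602 μmol = 6.02×10⁻⁷ mol.
Photons that must be absorbed: 6.02×10⁻⁷ / 0.44 = 1.368×10⁻⁶ mol.
Photon energy: hc/λ = 5.741×10⁻¹⁹ J; per mole, 3.457×10⁵ J mol⁻¹.
Energy required: 1.368×10⁻⁶ × 3.457×10⁵ = 0.473 J.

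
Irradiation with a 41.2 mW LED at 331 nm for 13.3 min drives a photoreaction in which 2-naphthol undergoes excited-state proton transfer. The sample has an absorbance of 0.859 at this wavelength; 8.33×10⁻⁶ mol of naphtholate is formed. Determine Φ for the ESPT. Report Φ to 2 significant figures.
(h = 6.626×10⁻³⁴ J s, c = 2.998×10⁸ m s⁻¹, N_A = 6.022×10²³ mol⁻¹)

Photon energy at 331 nm: hc/λ = (6.626×10⁻³⁴)(2.998×10⁸)/(331×10⁻⁹) = 6.001×10⁻¹⁹ J.
Energy delivered: (41.2 mW)(798 s) = 32.88 J.
Photons incident: 32.88 / 6.001×10⁻¹⁹ = 5.479×10¹⁹, i.e. 5.479×10¹⁹/6.022×10²³ = 9.098×10⁻⁵ mol.
Fraction absorbed: 1 − 10^(−0.859) = 0.8616.
Photons absorbed: 0.8616 × 9.098×10⁻⁵ = 7.839×10⁻⁵ mol.
Φ = 8.33×10⁻⁶ mol / 7.839×10⁻⁵ mol photons = 0.11.

Φ = 0.11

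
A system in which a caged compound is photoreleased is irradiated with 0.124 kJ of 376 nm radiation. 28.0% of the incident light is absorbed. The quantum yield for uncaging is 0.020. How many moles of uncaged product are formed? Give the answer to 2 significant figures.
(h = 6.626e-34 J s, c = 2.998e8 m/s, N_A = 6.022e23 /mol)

2.2e-6 mol

Photon energy at 376 nm: hc/λ = (6.626e-34)(2.998e8)/(376e-9) = 5.283e-19 J.
Incident energy: 0.124 kJ = 124 J.
Photons incident: 124 / 5.283e-19 = 2.347e20, i.e. 2.347e20/6.022e23 = 3.897e-4 mol.
Photons absorbed: 0.280 × 3.897e-4 = 1.091e-4 mol.
Product: Φ × n_abs = 0.020 × 1.091e-4 = 2.182e-6 mol.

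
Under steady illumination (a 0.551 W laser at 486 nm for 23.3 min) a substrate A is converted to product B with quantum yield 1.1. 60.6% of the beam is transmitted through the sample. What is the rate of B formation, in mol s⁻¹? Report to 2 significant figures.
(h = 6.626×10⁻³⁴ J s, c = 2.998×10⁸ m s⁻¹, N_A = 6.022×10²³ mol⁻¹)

Photon energy at 486 nm: hc/λ = (6.626×10⁻³⁴)(2.998×10⁸)/(486×10⁻⁹) = 4.087×10⁻¹⁹ J.
Energy delivered: (0.551 W)(1398 s) = 770.3 J.
Photons incident: 770.3 / 4.087×10⁻¹⁹ = 1.885×10²¹, i.e. 1.885×10²¹/6.022×10²³ = 0.003130 mol.
Fraction absorbed: 1 − 60.6/100 = 0.3940.
Photons absorbed: 0.3940 × 0.003130 = 0.001233 mol.
Product formed: 1.1 × 0.001233 = 0.001356 mol.
Rate: 0.001356 / 1398 s = 9.7×10⁻⁷ mol s⁻¹.

9.7×10⁻⁷ mol s⁻¹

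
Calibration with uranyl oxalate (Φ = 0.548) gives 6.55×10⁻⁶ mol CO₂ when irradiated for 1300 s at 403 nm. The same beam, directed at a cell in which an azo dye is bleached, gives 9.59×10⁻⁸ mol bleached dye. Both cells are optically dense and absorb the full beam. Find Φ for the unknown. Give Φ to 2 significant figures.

Photons absorbed by the actinometer: 6.55×10⁻⁶ / 0.548 = 1.195×10⁻⁵ mol.
Φ(unknown) = 9.59×10⁻⁸ / 1.195×10⁻⁵ = 0.0080.

Φ = 0.0080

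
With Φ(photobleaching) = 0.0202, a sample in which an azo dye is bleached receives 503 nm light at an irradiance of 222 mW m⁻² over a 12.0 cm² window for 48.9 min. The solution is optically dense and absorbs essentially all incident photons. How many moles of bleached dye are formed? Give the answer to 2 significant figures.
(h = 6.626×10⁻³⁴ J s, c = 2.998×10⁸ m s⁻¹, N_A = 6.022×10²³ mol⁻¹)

Photon energy at 503 nm: hc/λ = (6.626×10⁻³⁴)(2.998×10⁸)/(503×10⁻⁹) = 3.949×10⁻¹⁹ J.
Energy delivered: (222 mW m⁻²)(12.0×10⁻⁴ m²)(2934 s) = 0.7816 J.
Photons incident: 0.7816 / 3.949×10⁻¹⁹ = 1.979×10¹⁸, i.e. 1.979×10¹⁸/6.022×10²³ = 3.286×10⁻⁶ mol.
Product: Φ × n_abs = 0.0202 × 3.286×10⁻⁶ = 6.638×10⁻⁸ mol.

6.6×10⁻⁸ mol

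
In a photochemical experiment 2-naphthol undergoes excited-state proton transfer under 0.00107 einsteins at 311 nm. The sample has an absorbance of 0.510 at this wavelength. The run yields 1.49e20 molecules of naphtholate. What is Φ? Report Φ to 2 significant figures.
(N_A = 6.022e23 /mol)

Φ = 0.33

Product: 1.49e20 / 6.022e23 = 2.474e-4 mol.
Fraction absorbed: 1 − 10^(−0.510) = 0.6910.
Photons absorbed: 0.6910 × 0.00107 = 7.394e-4 mol.
Φ = 2.474e-4 mol / 7.394e-4 mol photons = 0.33.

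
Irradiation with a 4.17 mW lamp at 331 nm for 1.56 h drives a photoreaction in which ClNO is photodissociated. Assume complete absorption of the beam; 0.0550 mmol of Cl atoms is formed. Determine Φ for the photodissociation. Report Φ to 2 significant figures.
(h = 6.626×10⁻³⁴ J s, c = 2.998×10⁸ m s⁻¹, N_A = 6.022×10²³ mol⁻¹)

Φ = 0.85

Product: 0.0550 mmol = 5.50×10⁻⁵ mol.
Photon energy at 331 nm: hc/λ = (6.626×10⁻³⁴)(2.998×10⁸)/(331×10⁻⁹) = 6.001×10⁻¹⁹ J.
Energy delivered: (4.17 mW)(5616 s) = 23.42 J.
Photons incident: 23.42 / 6.001×10⁻¹⁹ = 3.903×10¹⁹, i.e. 3.903×10¹⁹/6.022×10²³ = 6.481×10⁻⁵ mol.
Φ = 5.50×10⁻⁵ mol / 6.481×10⁻⁵ mol photons = 0.85.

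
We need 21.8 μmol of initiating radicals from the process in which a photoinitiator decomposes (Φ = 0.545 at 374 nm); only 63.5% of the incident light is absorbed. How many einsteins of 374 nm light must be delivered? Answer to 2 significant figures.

Product: 21.8 μmol = 2.18×10⁻⁵ mol.
Photons that must be absorbed: 2.18×10⁻⁵ / 0.545 = 4.000×10⁻⁵ mol.
Incident photons needed: 4.000×10⁻⁵ / 0.635 = 6.299×10⁻⁵ mol.

6.3×10⁻⁵ einstein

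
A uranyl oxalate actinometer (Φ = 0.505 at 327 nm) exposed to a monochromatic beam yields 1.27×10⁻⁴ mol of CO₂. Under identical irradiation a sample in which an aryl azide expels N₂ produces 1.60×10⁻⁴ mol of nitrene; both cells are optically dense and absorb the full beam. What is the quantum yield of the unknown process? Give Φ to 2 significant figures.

Φ = 0.64

Photons absorbed by the actinometer: 1.27×10⁻⁴ / 0.505 = 2.515×10⁻⁴ mol.
Φ(unknown) = 1.60×10⁻⁴ / 2.515×10⁻⁴ = 0.64.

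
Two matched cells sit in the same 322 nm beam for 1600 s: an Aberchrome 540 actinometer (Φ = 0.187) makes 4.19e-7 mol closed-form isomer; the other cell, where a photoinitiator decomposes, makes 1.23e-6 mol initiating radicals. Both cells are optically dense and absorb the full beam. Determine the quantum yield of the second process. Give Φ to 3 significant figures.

Φ = 0.549

Photons absorbed by the actinometer: 4.19e-7 / 0.187 = 2.241e-6 mol.
Φ(unknown) = 1.23e-6 / 2.241e-6 = 0.549.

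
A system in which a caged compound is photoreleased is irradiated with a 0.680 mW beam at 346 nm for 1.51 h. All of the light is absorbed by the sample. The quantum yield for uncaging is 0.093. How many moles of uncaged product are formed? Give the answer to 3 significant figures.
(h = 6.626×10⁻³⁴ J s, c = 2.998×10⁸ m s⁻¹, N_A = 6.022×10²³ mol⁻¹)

9.94×10⁻⁷ mol

Photon energy at 346 nm: hc/λ = (6.626×10⁻³⁴)(2.998×10⁸)/(346×10⁻⁹) = 5.741×10⁻¹⁹ J.
Energy delivered: (0.680 mW)(5436 s) = 3.696 J.
Photons incident: 3.696 / 5.741×10⁻¹⁹ = 6.438×10¹⁸, i.e. 6.438×10¹⁸/6.022×10²³ = 1.069×10⁻⁵ mol.
Product: Φ × n_abs = 0.093 × 1.069×10⁻⁵ = 9.942×10⁻⁷ mol.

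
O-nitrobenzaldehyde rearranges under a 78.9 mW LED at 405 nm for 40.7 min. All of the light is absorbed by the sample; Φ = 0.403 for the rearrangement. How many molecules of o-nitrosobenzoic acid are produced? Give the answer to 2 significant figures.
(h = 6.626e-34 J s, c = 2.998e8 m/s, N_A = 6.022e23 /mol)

1.6e20 molecules

Photon energy at 405 nm: hc/λ = (6.626e-34)(2.998e8)/(405e-9) = 4.905e-19 J.
Energy delivered: (78.9 mW)(2442 s) = 192.7 J.
Photons incident: 192.7 / 4.905e-19 = 3.929e20, i.e. 3.929e20/6.022e23 = 6.524e-4 mol.
Product: Φ × n_abs = 0.403 × 6.524e-4 = 2.629e-4 mol.
As a count: 2.629e-4 × 6.022e23 = 1.6e20.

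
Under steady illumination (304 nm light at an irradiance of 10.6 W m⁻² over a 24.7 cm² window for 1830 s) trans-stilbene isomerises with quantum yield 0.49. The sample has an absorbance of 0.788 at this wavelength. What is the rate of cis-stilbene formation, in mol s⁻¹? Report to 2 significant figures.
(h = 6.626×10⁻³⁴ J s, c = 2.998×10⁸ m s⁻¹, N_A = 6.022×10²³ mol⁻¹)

2.7×10⁻⁸ mol s⁻¹

Photon energy at 304 nm: hc/λ = (6.626×10⁻³⁴)(2.998×10⁸)/(304×10⁻⁹) = 6.534×10⁻¹⁹ J.
Energy delivered: (10.6 W m⁻²)(24.7×10⁻⁴ m²)(1830 s) = 47.91 J.
Photons incident: 47.91 / 6.534×10⁻¹⁹ = 7.332×10¹⁹, i.e. 7.332×10¹⁹/6.022×10²³ = 1.218×10⁻⁴ mol.
Fraction absorbed: 1 − 10^(−0.788) = 0.8371.
Photons absorbed: 0.8371 × 1.218×10⁻⁴ = 1.020×10⁻⁴ mol.
Product formed: 0.49 × 1.020×10⁻⁴ = 4.998×10⁻⁵ mol.
Rate: 4.998×10⁻⁵ / 1830 s = 2.7×10⁻⁸ mol s⁻¹.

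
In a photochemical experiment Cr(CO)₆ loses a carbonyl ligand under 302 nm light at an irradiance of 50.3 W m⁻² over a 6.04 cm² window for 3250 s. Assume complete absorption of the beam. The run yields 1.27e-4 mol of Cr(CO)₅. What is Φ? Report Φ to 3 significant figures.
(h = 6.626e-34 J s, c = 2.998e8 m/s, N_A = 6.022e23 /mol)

Photon energy at 302 nm: hc/λ = (6.626e-34)(2.998e8)/(302e-9) = 6.578e-19 J.
Energy delivered: (50.3 W m⁻²)(6.04e-4 m²)(3250 s) = 98.74 J.
Photons incident: 98.74 / 6.578e-19 = 1.501e20, i.e. 1.501e20/6.022e23 = 2.493e-4 mol.
Φ = 1.27e-4 mol / 2.493e-4 mol photons = 0.509.

Φ = 0.509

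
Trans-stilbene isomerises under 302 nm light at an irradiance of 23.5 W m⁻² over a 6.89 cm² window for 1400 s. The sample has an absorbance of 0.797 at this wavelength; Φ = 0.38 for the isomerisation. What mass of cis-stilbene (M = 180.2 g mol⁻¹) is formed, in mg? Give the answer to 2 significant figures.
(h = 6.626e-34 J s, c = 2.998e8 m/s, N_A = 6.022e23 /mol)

Photon energy at 302 nm: hc/λ = (6.626e-34)(2.998e8)/(302e-9) = 6.578e-19 J.
Energy delivered: (23.5 W m⁻²)(6.89e-4 m²)(1400 s) = 22.67 J.
Photons incident: 22.67 / 6.578e-19 = 3.446e19, i.e. 3.446e19/6.022e23 = 5.722e-5 mol.
Fraction absorbed: 1 − 10^(−0.797) = 0.8404.
Photons absorbed: 0.8404 × 5.722e-5 = 4.809e-5 mol.
Product: Φ × n_abs = 0.38 × 4.809e-5 = 1.827e-5 mol.
Mass: 1.827e-5 × 180.2 = 0.003292 g = 3.3 mg.

3.3 mg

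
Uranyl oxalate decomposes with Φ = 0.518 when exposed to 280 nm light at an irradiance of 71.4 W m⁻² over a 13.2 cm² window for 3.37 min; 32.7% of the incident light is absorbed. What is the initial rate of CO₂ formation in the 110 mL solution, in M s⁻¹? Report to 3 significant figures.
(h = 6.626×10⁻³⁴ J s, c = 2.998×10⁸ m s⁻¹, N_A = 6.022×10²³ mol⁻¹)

3.40×10⁻⁷ M s⁻¹

Photon energy at 280 nm: hc/λ = (6.626×10⁻³⁴)(2.998×10⁸)/(280×10⁻⁹) = 7.095×10⁻¹⁹ J.
Energy delivered: (71.4 W m⁻²)(13.2×10⁻⁴ m²)(202.2 s) = 19.06 J.
Photons incident: 19.06 / 7.095×10⁻¹⁹ = 2.686×10¹⁹, i.e. 2.686×10¹⁹/6.022×10²³ = 4.460×10⁻⁵ mol.
Photons absorbed: 0.327 × 4.460×10⁻⁵ = 1.458×10⁻⁵ mol.
Product formed: 0.518 × 1.458×10⁻⁵ = 7.552×10⁻⁶ mol.
Rate: 7.552×10⁻⁶ mol / (202.2 s × 0.11 L) = 3.40×10⁻⁷ M s⁻¹.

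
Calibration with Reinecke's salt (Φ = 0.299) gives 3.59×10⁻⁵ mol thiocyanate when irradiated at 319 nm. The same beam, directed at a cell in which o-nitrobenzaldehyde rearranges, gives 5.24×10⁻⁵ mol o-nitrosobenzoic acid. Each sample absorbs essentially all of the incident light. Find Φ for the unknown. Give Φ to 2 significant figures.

Photons absorbed by the actinometer: 3.59×10⁻⁵ / 0.299 = 1.201×10⁻⁴ mol.
Φ(unknown) = 5.24×10⁻⁵ / 1.201×10⁻⁴ = 0.44.

Φ = 0.44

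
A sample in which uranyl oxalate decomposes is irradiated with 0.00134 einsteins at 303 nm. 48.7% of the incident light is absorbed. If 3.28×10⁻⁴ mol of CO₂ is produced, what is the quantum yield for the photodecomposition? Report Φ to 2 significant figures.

Photons absorbed: 0.487 × 0.00134 = 6.526×10⁻⁴ mol.
Φ = 3.28×10⁻⁴ mol / 6.526×10⁻⁴ mol photons = 0.50.

Φ = 0.50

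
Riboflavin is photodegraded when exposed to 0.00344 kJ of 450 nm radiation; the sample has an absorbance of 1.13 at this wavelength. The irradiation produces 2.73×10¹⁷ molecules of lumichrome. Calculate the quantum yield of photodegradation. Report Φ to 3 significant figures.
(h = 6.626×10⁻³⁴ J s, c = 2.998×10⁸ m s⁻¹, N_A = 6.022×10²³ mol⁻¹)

Φ = 0.0378

Product: 2.73×10¹⁷ / 6.022×10²³ = 4.533×10⁻⁷ mol.
Photon energy at 450 nm: hc/λ = (6.626×10⁻³⁴)(2.998×10⁸)/(450×10⁻⁹) = 4.414×10⁻¹⁹ J.
Incident energy: 0.00344 kJ = 3.44 J.
Photons incident: 3.44 / 4.414×10⁻¹⁹ = 7.793×10¹⁸, i.e. 7.793×10¹⁸/6.022×10²³ = 1.294×10⁻⁵ mol.
Fraction absorbed: 1 − 10^(−1.13) = 0.9259.
Photons absorbed: 0.9259 × 1.294×10⁻⁵ = 1.198×10⁻⁵ mol.
Φ = 4.533×10⁻⁷ mol / 1.198×10⁻⁵ mol photons = 0.0378.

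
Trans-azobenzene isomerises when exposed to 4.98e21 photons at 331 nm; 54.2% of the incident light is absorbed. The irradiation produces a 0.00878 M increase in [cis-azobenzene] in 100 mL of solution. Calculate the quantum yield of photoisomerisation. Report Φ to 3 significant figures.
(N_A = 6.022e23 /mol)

Φ = 0.196

Product: (0.00878 M)(0.1 L) = 8.780e-4 mol.
Moles of photons: 4.98e21 / 6.022e23 = 0.008270 mol.
Photons absorbed: 0.542 × 0.008270 = 0.004482 mol.
Φ = 8.780e-4 mol / 0.004482 mol photons = 0.196.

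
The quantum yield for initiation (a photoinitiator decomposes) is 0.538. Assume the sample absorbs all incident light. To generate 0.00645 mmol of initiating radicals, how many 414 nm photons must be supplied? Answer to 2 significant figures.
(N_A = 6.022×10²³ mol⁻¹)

Product: 0.00645 mmol = 6.45×10⁻⁶ mol.
Photons that must be absorbed: 6.45×10⁻⁶ / 0.538 = 1.199×10⁻⁵ mol.
Photon count: 1.199×10⁻⁵ × 6.022×10²³ = 7.2×10¹⁸.

7.2×10¹⁸ photons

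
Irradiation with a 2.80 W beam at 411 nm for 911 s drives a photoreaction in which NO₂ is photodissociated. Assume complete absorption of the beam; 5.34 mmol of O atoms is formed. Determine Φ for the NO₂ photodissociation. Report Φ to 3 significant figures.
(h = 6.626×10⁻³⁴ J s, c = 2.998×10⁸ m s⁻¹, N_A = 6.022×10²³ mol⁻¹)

Φ = 0.609

Product: 5.34 mmol = 0.00534 mol.
Photon energy at 411 nm: hc/λ = (6.626×10⁻³⁴)(2.998×10⁸)/(411×10⁻⁹) = 4.833×10⁻¹⁹ J.
Energy delivered: (2.80 W)(911 s) = 2551 J.
Photons incident: 2551 / 4.833×10⁻¹⁹ = 5.278×10²¹, i.e. 5.278×10²¹/6.022×10²³ = 0.008765 mol.
Φ = 0.00534 mol / 0.008765 mol photons = 0.609.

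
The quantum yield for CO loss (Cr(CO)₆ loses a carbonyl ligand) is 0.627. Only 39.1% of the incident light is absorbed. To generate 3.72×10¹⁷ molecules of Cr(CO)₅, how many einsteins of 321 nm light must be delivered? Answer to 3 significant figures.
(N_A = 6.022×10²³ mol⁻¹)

2.52×10⁻⁶ einstein

Product: 3.72×10¹⁷ / 6.022×10²³ = 6.177×10⁻⁷ mol.
Photons that must be absorbed: 6.177×10⁻⁷ / 0.627 = 9.852×10⁻⁷ mol.
Incident photons needed: 9.852×10⁻⁷ / 0.391 = 2.520×10⁻⁶ mol.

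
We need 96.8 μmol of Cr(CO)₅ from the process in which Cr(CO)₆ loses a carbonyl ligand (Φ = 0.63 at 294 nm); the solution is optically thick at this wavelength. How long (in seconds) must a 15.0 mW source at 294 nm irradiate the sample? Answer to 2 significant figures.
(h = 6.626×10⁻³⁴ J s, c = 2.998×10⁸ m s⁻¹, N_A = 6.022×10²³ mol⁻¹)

t ≈ 4200 s

Product: 96.8 μmol = 9.68×10⁻⁵ mol.
Photons that must be absorbed: 9.68×10⁻⁵ / 0.63 = 1.537×10⁻⁴ mol.
Photon energy: hc/λ = 6.757×10⁻¹⁹ J; per mole, 4.069×10⁵ J mol⁻¹.
Energy required: 1.537×10⁻⁴ × 4.069×10⁵ = 62.54 J.
Time: 62.54 J / 0.015 W = 4200 s.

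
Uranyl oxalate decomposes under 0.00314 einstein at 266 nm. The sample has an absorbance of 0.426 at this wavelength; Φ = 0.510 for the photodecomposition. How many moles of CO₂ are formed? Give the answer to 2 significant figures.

Fraction absorbed: 1 − 10^(−0.426) = 0.6250.
Photons absorbed: 0.6250 × 0.00314 = 0.001963 mol.
Product: Φ × n_abs = 0.510 × 0.001963 = 0.001001 mol.

0.0010 mol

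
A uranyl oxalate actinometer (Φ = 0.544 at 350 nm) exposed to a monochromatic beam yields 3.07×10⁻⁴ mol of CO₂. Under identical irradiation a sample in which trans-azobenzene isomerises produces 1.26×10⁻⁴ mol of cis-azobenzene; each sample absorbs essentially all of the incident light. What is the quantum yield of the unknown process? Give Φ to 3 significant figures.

Photons absorbed by the actinometer: 3.07×10⁻⁴ / 0.544 = 5.643×10⁻⁴ mol.
Φ(unknown) = 1.26×10⁻⁴ / 5.643×10⁻⁴ = 0.223.

Φ = 0.223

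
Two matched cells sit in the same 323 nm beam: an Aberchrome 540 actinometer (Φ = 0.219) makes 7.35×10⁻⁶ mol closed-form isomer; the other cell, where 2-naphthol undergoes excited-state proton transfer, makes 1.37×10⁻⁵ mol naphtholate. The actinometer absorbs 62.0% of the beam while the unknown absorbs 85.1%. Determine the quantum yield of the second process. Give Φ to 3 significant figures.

Φ = 0.297

Photons absorbed by the actinometer: 7.35×10⁻⁶ / 0.219 = 3.356×10⁻⁵ mol.
Incident flux: 3.356×10⁻⁵ / 0.620 = 5.413×10⁻⁵ einstein.
Absorbed by unknown: 0.851 × 5.413×10⁻⁵ = 4.606×10⁻⁵ mol.
Φ(unknown) = 1.37×10⁻⁵ / 4.606×10⁻⁵ = 0.297.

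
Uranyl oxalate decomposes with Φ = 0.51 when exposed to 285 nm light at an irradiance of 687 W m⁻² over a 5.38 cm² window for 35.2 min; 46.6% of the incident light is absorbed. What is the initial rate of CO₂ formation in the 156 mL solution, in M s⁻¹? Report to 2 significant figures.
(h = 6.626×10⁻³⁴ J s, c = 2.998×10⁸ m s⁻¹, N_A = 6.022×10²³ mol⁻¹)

1.3×10⁻⁶ M s⁻¹

Photon energy at 285 nm: hc/λ = (6.626×10⁻³⁴)(2.998×10⁸)/(285×10⁻⁹) = 6.970×10⁻¹⁹ J.
Energy delivered: (687 W m⁻²)(5.38×10⁻⁴ m²)(2112 s) = 780.6 J.
Photons incident: 780.6 / 6.970×10⁻¹⁹ = 1.120×10²¹, i.e. 1.120×10²¹/6.022×10²³ = 0.001860 mol.
Photons absorbed: 0.466 × 0.001860 = 8.668×10⁻⁴ mol.
Product formed: 0.51 × 8.668×10⁻⁴ = 4.421×10⁻⁴ mol.
Rate: 4.421×10⁻⁴ mol / (2112 s × 0.156 L) = 1.3×10⁻⁶ M s⁻¹.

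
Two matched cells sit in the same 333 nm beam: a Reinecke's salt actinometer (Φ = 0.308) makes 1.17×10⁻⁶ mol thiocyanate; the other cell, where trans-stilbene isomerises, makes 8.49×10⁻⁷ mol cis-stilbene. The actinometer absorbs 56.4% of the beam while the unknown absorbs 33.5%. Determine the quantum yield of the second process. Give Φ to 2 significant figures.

Φ = 0.38

Photons absorbed by the actinometer: 1.17×10⁻⁶ / 0.308 = 3.799×10⁻⁶ mol.
Incident flux: 3.799×10⁻⁶ / 0.564 = 6.736×10⁻⁶ einstein.
Absorbed by unknown: 0.335 × 6.736×10⁻⁶ = 2.257×10⁻⁶ mol.
Φ(unknown) = 8.49×10⁻⁷ / 2.257×10⁻⁶ = 0.38.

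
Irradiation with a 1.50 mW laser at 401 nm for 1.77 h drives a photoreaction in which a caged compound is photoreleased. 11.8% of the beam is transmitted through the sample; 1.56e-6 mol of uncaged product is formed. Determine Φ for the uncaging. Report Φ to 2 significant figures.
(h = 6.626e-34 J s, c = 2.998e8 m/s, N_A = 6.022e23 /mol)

Φ = 0.055

Photon energy at 401 nm: hc/λ = (6.626e-34)(2.998e8)/(401e-9) = 4.954e-19 J.
Energy delivered: (1.50 mW)(6372 s) = 9.558 J.
Photons incident: 9.558 / 4.954e-19 = 1.929e19, i.e. 1.929e19/6.022e23 = 3.203e-5 mol.
Fraction absorbed: 1 − 11.8/100 = 0.8820.
Photons absorbed: 0.8820 × 3.203e-5 = 2.825e-5 mol.
Φ = 1.56e-6 mol / 2.825e-5 mol photons = 0.055.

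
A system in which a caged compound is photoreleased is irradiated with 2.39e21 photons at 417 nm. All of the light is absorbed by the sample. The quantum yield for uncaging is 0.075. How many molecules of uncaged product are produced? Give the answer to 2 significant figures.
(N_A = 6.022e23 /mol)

1.8e20 molecules

Moles of photons: 2.39e21 / 6.022e23 = 0.003969 mol.
Product: Φ × n_abs = 0.075 × 0.003969 = 2.977e-4 mol.
As a count: 2.977e-4 × 6.022e23 = 1.8e20.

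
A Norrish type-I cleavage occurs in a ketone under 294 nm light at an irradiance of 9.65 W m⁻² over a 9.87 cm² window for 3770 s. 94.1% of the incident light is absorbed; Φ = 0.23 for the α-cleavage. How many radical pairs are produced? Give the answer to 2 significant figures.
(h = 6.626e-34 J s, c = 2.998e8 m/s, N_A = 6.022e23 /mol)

Photon energy at 294 nm: hc/λ = (6.626e-34)(2.998e8)/(294e-9) = 6.757e-19 J.
Energy delivered: (9.65 W m⁻²)(9.87e-4 m²)(3770 s) = 35.91 J.
Photons incident: 35.91 / 6.757e-19 = 5.314e19, i.e. 5.314e19/6.022e23 = 8.824e-5 mol.
Photons absorbed: 0.941 × 8.824e-5 = 8.303e-5 mol.
Product: Φ × n_abs = 0.23 × 8.303e-5 = 1.910e-5 mol.
As a count: 1.910e-5 × 6.022e23 = 1.2e19.

1.2e19 radical pairs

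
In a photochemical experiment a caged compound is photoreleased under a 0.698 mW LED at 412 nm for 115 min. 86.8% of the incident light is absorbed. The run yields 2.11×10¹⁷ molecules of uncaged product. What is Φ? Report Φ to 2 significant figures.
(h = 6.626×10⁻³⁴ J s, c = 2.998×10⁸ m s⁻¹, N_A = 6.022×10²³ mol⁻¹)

Φ = 0.024

Product: 2.11×10¹⁷ / 6.022×10²³ = 3.504×10⁻⁷ mol.
Photon energy at 412 nm: hc/λ = (6.626×10⁻³⁴)(2.998×10⁸)/(412×10⁻⁹) = 4.822×10⁻¹⁹ J.
Energy delivered: (0.698 mW)(6900 s) = 4.816 J.
Photons incident: 4.816 / 4.822×10⁻¹⁹ = 9.988×10¹⁸, i.e. 9.988×10¹⁸/6.022×10²³ = 1.659×10⁻⁵ mol.
Photons absorbed: 0.868 × 1.659×10⁻⁵ = 1.440×10⁻⁵ mol.
Φ = 3.504×10⁻⁷ mol / 1.440×10⁻⁵ mol photons = 0.024.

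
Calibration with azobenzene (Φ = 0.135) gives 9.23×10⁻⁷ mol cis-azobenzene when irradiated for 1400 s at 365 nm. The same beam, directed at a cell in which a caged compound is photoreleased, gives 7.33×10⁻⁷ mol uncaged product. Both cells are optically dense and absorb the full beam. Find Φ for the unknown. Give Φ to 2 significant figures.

Φ = 0.11

Photons absorbed by the actinometer: 9.23×10⁻⁷ / 0.135 = 6.837×10⁻⁶ mol.
Φ(unknown) = 7.33×10⁻⁷ / 6.837×10⁻⁶ = 0.11.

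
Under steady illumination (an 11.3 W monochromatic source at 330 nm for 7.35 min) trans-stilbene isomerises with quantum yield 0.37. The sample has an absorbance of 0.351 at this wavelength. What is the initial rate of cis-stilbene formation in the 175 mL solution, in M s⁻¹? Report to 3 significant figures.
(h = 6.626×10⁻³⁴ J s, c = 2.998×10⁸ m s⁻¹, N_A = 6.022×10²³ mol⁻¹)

3.65×10⁻⁵ M s⁻¹

Photon energy at 330 nm: hc/λ = (6.626×10⁻³⁴)(2.998×10⁸)/(330×10⁻⁹) = 6.020×10⁻¹⁹ J.
Energy delivered: (11.3 W)(441 s) = 4983 J.
Photons incident: 4983 / 6.020×10⁻¹⁹ = 8.277×10²¹, i.e. 8.277×10²¹/6.022×10²³ = 0.01374 mol.
Fraction absorbed: 1 − 10^(−0.351) = 0.5543.
Photons absorbed: 0.5543 × 0.01374 = 0.007616 mol.
Product formed: 0.37 × 0.007616 = 0.002818 mol.
Rate: 0.002818 mol / (441 s × 0.175 L) = 3.65×10⁻⁵ M s⁻¹.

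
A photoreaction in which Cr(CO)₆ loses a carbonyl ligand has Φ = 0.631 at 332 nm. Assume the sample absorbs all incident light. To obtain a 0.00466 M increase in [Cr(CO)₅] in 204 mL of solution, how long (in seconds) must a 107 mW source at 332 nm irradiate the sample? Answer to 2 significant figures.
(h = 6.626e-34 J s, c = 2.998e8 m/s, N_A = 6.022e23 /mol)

t ≈ 5100 s

Product: (0.00466 M)(0.204 L) = 9.506e-4 mol.
Photons that must be absorbed: 9.506e-4 / 0.631 = 0.001506 mol.
Photon energy: hc/λ = 5.983e-19 J; per mole, 3.603e5 J mol⁻¹.
Energy required: 0.001506 × 3.603e5 = 542.6 J.
Time: 542.6 J / 0.107 W = 5100 s.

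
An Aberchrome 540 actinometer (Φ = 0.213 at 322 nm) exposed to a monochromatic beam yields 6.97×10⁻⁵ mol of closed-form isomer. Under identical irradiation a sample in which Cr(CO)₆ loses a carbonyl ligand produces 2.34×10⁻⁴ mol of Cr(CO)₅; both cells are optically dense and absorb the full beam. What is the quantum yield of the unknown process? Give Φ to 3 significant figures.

Photons absorbed by the actinometer: 6.97×10⁻⁵ / 0.213 = 3.272×10⁻⁴ mol.
Φ(unknown) = 2.34×10⁻⁴ / 3.272×10⁻⁴ = 0.715.

Φ = 0.715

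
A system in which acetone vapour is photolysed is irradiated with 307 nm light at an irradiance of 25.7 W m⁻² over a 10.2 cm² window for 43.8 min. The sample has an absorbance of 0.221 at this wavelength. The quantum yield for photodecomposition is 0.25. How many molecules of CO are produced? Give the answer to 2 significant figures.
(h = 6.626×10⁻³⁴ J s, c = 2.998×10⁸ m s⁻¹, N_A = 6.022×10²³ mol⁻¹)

1.1×10¹⁹ molecules

Photon energy at 307 nm: hc/λ = (6.626×10⁻³⁴)(2.998×10⁸)/(307×10⁻⁹) = 6.471×10⁻¹⁹ J.
Energy delivered: (25.7 W m⁻²)(10.2×10⁻⁴ m²)(2628 s) = 68.89 J.
Photons incident: 68.89 / 6.471×10⁻¹⁹ = 1.065×10²⁰, i.e. 1.065×10²⁰/6.022×10²³ = 1.769×10⁻⁴ mol.
Fraction absorbed: 1 − 10^(−0.221) = 0.3988.
Photons absorbed: 0.3988 × 1.769×10⁻⁴ = 7.055×10⁻⁵ mol.
Product: Φ × n_abs = 0.25 × 7.055×10⁻⁵ = 1.764×10⁻⁵ mol.
As a count: 1.764×10⁻⁵ × 6.022×10²³ = 1.1×10¹⁹.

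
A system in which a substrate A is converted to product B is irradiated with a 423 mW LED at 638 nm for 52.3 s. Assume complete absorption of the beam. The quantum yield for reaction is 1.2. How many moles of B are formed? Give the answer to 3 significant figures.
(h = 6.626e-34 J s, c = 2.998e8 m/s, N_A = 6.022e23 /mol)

1.42e-4 mol

Photon energy at 638 nm: hc/λ = (6.626e-34)(2.998e8)/(638e-9) = 3.114e-19 J.
Energy delivered: (423 mW)(52.3 s) = 22.12 J.
Photons incident: 22.12 / 3.114e-19 = 7.103e19, i.e. 7.103e19/6.022e23 = 1.180e-4 mol.
Product: Φ × n_abs = 1.2 × 1.180e-4 = 1.416e-4 mol.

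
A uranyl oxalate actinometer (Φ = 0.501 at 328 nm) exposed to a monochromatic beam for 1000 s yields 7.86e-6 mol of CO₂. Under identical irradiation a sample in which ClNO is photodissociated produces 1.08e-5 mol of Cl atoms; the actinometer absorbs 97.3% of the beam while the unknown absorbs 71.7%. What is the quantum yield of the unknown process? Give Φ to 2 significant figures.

Photons absorbed by the actinometer: 7.86e-6 / 0.501 = 1.569e-5 mol.
Incident flux: 1.569e-5 / 0.973 = 1.613e-5 einstein.
Absorbed by unknown: 0.717 × 1.613e-5 = 1.157e-5 mol.
Φ(unknown) = 1.08e-5 / 1.157e-5 = 0.93.

Φ = 0.93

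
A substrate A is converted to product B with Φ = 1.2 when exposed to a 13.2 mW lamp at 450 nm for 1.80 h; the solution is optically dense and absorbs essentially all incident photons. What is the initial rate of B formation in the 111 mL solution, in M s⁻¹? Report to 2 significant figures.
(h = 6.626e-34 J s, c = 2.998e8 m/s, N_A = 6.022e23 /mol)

5.4e-7 M s⁻¹

Photon energy at 450 nm: hc/λ = (6.626e-34)(2.998e8)/(450e-9) = 4.414e-19 J.
Energy delivered: (13.2 mW)(6480 s) = 85.54 J.
Photons incident: 85.54 / 4.414e-19 = 1.938e20, i.e. 1.938e20/6.022e23 = 3.218e-4 mol.
Product formed: 1.2 × 3.218e-4 = 3.862e-4 mol.
Rate: 3.862e-4 mol / (6480 s × 0.111 L) = 5.4e-7 M s⁻¹.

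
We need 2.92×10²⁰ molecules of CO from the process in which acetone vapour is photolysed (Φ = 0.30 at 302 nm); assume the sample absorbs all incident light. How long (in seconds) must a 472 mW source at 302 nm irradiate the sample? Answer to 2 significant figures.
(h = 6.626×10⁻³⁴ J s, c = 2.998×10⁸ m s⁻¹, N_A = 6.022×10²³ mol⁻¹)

Product: 2.92×10²⁰ / 6.022×10²³ = 4.849×10⁻⁴ mol.
Photons that must be absorbed: 4.849×10⁻⁴ / 0.30 = 0.001616 mol.
Photon energy: hc/λ = 6.578×10⁻¹⁹ J; per mole, 3.961×10⁵ J mol⁻¹.
Energy required: 0.001616 × 3.961×10⁵ = 640.1 J.
Time: 640.1 J / 0.472 W = 1400 s.

t ≈ 1400 s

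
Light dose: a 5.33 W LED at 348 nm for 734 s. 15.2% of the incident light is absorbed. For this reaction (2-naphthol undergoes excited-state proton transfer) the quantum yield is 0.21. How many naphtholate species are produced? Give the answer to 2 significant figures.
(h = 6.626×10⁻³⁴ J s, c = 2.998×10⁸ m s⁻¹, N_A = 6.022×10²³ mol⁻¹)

Photon energy at 348 nm: hc/λ = (6.626×10⁻³⁴)(2.998×10⁸)/(348×10⁻⁹) = 5.708×10⁻¹⁹ J.
Energy delivered: (5.33 W)(734 s) = 3912 J.
Photons incident: 3912 / 5.708×10⁻¹⁹ = 6.854×10²¹, i.e. 6.854×10²¹/6.022×10²³ = 0.01138 mol.
Photons absorbed: 0.152 × 0.01138 = 0.001730 mol.
Product: Φ × n_abs = 0.21 × 0.001730 = 3.633×10⁻⁴ mol.
As a count: 3.633×10⁻⁴ × 6.022×10²³ = 2.2×10²⁰.

2.2×10²⁰ species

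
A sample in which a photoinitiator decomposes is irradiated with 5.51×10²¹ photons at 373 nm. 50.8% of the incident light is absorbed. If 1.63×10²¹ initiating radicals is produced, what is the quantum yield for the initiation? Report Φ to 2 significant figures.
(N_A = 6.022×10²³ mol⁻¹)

Φ = 0.58

Product: 1.63×10²¹ / 6.022×10²³ = 0.002707 mol.
Moles of photons: 5.51×10²¹ / 6.022×10²³ = 0.009150 mol.
Photons absorbed: 0.508 × 0.009150 = 0.004648 mol.
Φ = 0.002707 mol / 0.004648 mol photons = 0.58.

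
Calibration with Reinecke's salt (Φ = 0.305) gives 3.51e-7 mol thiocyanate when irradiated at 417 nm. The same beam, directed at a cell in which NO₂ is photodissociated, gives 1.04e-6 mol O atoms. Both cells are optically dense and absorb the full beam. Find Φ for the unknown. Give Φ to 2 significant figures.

Φ = 0.90

Photons absorbed by the actinometer: 3.51e-7 / 0.305 = 1.151e-6 mol.
Φ(unknown) = 1.04e-6 / 1.151e-6 = 0.90.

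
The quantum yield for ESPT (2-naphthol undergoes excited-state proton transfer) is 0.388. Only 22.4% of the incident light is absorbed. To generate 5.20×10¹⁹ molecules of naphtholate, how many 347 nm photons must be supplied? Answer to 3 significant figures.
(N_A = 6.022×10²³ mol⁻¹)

Product: 5.20×10¹⁹ / 6.022×10²³ = 8.635×10⁻⁵ mol.
Photons that must be absorbed: 8.635×10⁻⁵ / 0.388 = 2.226×10⁻⁴ mol.
Incident photons needed: 2.226×10⁻⁴ / 0.224 = 9.938×10⁻⁴ mol.
Photon count: 9.938×10⁻⁴ × 6.022×10²³ = 5.98×10²⁰.

5.98×10²⁰ photons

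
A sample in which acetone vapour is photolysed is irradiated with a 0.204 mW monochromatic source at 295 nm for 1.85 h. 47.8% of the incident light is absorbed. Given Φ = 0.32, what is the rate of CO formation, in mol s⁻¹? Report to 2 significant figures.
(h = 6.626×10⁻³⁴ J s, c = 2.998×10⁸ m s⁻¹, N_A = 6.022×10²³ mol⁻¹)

7.7×10⁻¹¹ mol s⁻¹

Photon energy at 295 nm: hc/λ = (6.626×10⁻³⁴)(2.998×10⁸)/(295×10⁻⁹) = 6.734×10⁻¹⁹ J.
Energy delivered: (0.204 mW)(6660 s) = 1.359 J.
Photons incident: 1.359 / 6.734×10⁻¹⁹ = 2.018×10¹⁸, i.e. 2.018×10¹⁸/6.022×10²³ = 3.351×10⁻⁶ mol.
Photons absorbed: 0.478 × 3.351×10⁻⁶ = 1.602×10⁻⁶ mol.
Product formed: 0.32 × 1.602×10⁻⁶ = 5.126×10⁻⁷ mol.
Rate: 5.126×10⁻⁷ / 6660 s = 7.7×10⁻¹¹ mol s⁻¹.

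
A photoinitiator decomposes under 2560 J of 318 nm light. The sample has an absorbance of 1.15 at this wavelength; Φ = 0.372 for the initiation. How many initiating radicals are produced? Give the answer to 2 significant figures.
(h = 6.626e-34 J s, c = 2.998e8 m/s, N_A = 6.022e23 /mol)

1.4e21 initiating radicals

Photon energy at 318 nm: hc/λ = (6.626e-34)(2.998e8)/(318e-9) = 6.247e-19 J.
Photons incident: 2560 / 6.247e-19 = 4.098e21, i.e. 4.098e21/6.022e23 = 0.006805 mol.
Fraction absorbed: 1 − 10^(−1.15) = 0.9292.
Photons absorbed: 0.9292 × 0.006805 = 0.006323 mol.
Product: Φ × n_abs = 0.372 × 0.006323 = 0.002352 mol.
As a count: 0.002352 × 6.022e23 = 1.4e21.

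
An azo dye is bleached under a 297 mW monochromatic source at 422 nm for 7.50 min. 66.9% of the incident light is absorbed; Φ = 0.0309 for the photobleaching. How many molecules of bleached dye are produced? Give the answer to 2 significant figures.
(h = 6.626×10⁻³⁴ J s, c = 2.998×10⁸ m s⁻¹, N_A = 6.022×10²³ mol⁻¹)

Photon energy at 422 nm: hc/λ = (6.626×10⁻³⁴)(2.998×10⁸)/(422×10⁻⁹) = 4.707×10⁻¹⁹ J.
Energy delivered: (297 mW)(450 s) = 133.7 J.
Photons incident: 133.7 / 4.707×10⁻¹⁹ = 2.840×10²⁰, i.e. 2.840×10²⁰/6.022×10²³ = 4.716×10⁻⁴ mol.
Photons absorbed: 0.669 × 4.716×10⁻⁴ = 3.155×10⁻⁴ mol.
Product: Φ × n_abs = 0.0309 × 3.155×10⁻⁴ = 9.749×10⁻⁶ mol.
As a count: 9.749×10⁻⁶ × 6.022×10²³ = 5.9×10¹⁸.

5.9×10¹⁸ molecules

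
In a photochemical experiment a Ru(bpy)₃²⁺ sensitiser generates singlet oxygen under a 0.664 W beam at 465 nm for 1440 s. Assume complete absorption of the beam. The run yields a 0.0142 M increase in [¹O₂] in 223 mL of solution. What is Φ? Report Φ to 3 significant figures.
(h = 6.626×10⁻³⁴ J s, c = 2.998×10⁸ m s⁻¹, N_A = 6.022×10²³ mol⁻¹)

Product: (0.0142 M)(0.223 L) = 0.003167 mol.
Photon energy at 465 nm: hc/λ = (6.626×10⁻³⁴)(2.998×10⁸)/(465×10⁻⁹) = 4.272×10⁻¹⁹ J.
Energy delivered: (0.664 W)(1440 s) = 956.2 J.
Photons incident: 956.2 / 4.272×10⁻¹⁹ = 2.238×10²¹, i.e. 2.238×10²¹/6.022×10²³ = 0.003716 mol.
Φ = 0.003167 mol / 0.003716 mol photons = 0.852.

Φ = 0.852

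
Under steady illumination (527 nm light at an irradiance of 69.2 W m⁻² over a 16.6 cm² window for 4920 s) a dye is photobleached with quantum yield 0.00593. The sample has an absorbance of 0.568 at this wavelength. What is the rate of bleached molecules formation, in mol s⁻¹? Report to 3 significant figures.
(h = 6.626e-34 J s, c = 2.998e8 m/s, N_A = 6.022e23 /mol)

2.19e-9 mol s⁻¹

Photon energy at 527 nm: hc/λ = (6.626e-34)(2.998e8)/(527e-9) = 3.769e-19 J.
Energy delivered: (69.2 W m⁻²)(16.6e-4 m²)(4920 s) = 565.2 J.
Photons incident: 565.2 / 3.769e-19 = 1.500e21, i.e. 1.500e21/6.022e23 = 0.002491 mol.
Fraction absorbed: 1 − 10^(−0.568) = 0.7296.
Photons absorbed: 0.7296 × 0.002491 = 0.001817 mol.
Product formed: 0.00593 × 0.001817 = 1.077e-5 mol.
Rate: 1.077e-5 / 4920 s = 2.19e-9 mol s⁻¹.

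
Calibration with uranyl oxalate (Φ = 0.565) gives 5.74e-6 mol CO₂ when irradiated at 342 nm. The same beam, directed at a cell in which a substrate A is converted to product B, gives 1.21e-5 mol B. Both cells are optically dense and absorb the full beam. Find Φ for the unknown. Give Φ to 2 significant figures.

Photons absorbed by the actinometer: 5.74e-6 / 0.565 = 1.016e-5 mol.
Φ(unknown) = 1.21e-5 / 1.016e-5 = 1.2.

Φ = 1.2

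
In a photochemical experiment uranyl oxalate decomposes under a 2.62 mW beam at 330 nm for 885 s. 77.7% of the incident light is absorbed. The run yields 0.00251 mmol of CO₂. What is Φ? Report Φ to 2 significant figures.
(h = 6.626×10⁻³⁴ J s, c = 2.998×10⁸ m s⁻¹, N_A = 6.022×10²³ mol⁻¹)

Product: 0.00251 mmol = 2.51×10⁻⁶ mol.
Photon energy at 330 nm: hc/λ = (6.626×10⁻³⁴)(2.998×10⁸)/(330×10⁻⁹) = 6.020×10⁻¹⁹ J.
Energy delivered: (2.62 mW)(885 s) = 2.319 J.
Photons incident: 2.319 / 6.020×10⁻¹⁹ = 3.852×10¹⁸, i.e. 3.852×10¹⁸/6.022×10²³ = 6.397×10⁻⁶ mol.
Photons absorbed: 0.777 × 6.397×10⁻⁶ = 4.970×10⁻⁶ mol.
Φ = 2.51×10⁻⁶ mol / 4.970×10⁻⁶ mol photons = 0.51.

Φ = 0.51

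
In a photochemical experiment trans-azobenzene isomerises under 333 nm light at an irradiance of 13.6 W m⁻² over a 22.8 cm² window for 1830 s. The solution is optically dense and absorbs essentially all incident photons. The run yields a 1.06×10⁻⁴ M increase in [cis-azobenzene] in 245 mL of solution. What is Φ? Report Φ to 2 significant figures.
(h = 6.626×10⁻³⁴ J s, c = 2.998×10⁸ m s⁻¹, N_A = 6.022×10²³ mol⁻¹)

Φ = 0.16

Product: (1.06×10⁻⁴ M)(0.245 L) = 2.597×10⁻⁵ mol.
Photon energy at 333 nm: hc/λ = (6.626×10⁻³⁴)(2.998×10⁸)/(333×10⁻⁹) = 5.965×10⁻¹⁹ J.
Energy delivered: (13.6 W m⁻²)(22.8×10⁻⁴ m²)(1830 s) = 56.74 J.
Photons incident: 56.74 / 5.965×10⁻¹⁹ = 9.512×10¹⁹, i.e. 9.512×10¹⁹/6.022×10²³ = 1.580×10⁻⁴ mol.
Φ = 2.597×10⁻⁵ mol / 1.580×10⁻⁴ mol photons = 0.16.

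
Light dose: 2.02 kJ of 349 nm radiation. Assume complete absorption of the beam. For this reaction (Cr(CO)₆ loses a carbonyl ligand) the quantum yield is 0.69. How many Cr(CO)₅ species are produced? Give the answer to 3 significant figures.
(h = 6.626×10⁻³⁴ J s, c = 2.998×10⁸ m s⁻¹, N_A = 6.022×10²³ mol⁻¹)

2.45×10²¹ species

Photon energy at 349 nm: hc/λ = (6.626×10⁻³⁴)(2.998×10⁸)/(349×10⁻⁹) = 5.692×10⁻¹⁹ J.
Incident energy: 2.02 kJ = 2020 J.
Photons incident: 2020 / 5.692×10⁻¹⁹ = 3.549×10²¹, i.e. 3.549×10²¹/6.022×10²³ = 0.005893 mol.
Product: Φ × n_abs = 0.69 × 0.005893 = 0.004066 mol.
As a count: 0.004066 × 6.022×10²³ = 2.45×10²¹.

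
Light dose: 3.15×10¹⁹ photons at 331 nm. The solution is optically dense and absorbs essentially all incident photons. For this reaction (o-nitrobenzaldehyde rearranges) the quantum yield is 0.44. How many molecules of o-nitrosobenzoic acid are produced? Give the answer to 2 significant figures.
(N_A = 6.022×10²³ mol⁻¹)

1.4×10¹⁹ molecules

Moles of photons: 3.15×10¹⁹ / 6.022×10²³ = 5.231×10⁻⁵ mol.
Product: Φ × n_abs = 0.44 × 5.231×10⁻⁵ = 2.302×10⁻⁵ mol.
As a count: 2.302×10⁻⁵ × 6.022×10²³ = 1.4×10¹⁹.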